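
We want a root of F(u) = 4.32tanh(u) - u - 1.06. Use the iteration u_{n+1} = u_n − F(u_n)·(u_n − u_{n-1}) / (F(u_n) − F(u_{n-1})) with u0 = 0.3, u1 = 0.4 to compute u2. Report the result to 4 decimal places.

0.3359

F(0.3) = -0.101530, F(0.4) = 0.181380
u2 = 0.400000 − 0.181380·(0.400000 − 0.300000) / (0.181380 − (-0.101530)) = 0.400000 − (0.018138)/(0.282909) = 0.335888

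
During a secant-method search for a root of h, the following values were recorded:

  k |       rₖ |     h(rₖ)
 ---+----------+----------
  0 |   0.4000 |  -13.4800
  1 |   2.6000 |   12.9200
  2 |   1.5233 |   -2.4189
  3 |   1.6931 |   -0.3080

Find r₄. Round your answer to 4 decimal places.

1.7179

r₄ = 1.6931 − (-0.3080)·(1.6931 − 1.5233) / (-0.3080 − (-2.4189))
   = 1.6931 − (-0.052298)/(2.110900) = 1.717875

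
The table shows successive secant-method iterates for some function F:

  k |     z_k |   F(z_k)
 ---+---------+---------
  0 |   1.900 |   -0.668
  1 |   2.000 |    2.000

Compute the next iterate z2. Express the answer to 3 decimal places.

1.925

z2 = 2.000 − 2.000·(2.000 − 1.900) / (2.000 − (-0.668))
   = 2.000 − (0.20000)/(2.66800) = 1.92504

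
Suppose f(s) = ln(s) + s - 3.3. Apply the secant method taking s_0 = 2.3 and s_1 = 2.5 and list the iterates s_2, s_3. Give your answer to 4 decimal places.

f(2.3) = -0.167091, f(2.5) = 0.116291
s_2 = 2.500000 − 0.116291·(2.500000 − 2.300000) / (0.116291 − (-0.167091)) = 2.500000 − (0.023258)/(0.283382) = 2.417926
f(2.417926) = 0.000837
s_3 = 2.417926 − 0.000837·(2.417926 − 2.500000) / (0.000837 − 0.116291) = 2.417926 − (-0.000069)/(-0.115454) = 2.417332

2.4179, 2.4173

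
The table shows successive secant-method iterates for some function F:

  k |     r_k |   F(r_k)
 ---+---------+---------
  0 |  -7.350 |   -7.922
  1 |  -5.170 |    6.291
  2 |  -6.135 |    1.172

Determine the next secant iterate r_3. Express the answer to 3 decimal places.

r_3 = -6.135 − 1.172·(-6.135 − (-5.170)) / (1.172 − 6.291)
   = -6.135 − (-1.13098)/(-5.11900) = -6.35594

-6.356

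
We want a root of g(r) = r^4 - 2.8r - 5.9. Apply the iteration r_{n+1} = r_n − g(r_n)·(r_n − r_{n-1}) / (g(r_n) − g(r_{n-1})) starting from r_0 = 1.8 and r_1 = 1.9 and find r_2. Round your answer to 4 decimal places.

1.8196

g(1.8) = -0.442400, g(1.9) = 1.812100
r_2 = 1.900000 − 1.812100·(1.900000 − 1.800000) / (1.812100 − (-0.442400)) = 1.900000 − (0.181210)/(2.254500) = 1.819623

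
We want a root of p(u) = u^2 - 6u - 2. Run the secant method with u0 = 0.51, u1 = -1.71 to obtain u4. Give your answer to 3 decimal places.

-0.317

p(0.51) = -4.79990, p(-1.71) = 11.18410
u2 = -1.71000 − 11.18410·(-1.71000 − 0.51000) / (11.18410 − (-4.79990)) = -1.71000 − (-24.82870)/(15.98400) = -0.15665
p(-0.15665) = -1.03554
u3 = -0.15665 − (-1.03554)·(-0.15665 − (-1.71000)) / (-1.03554 − 11.18410) = -0.15665 − (-1.60856)/(-12.21964) = -0.28829
p(-0.28829) = -0.18715
u4 = -0.28829 − (-0.18715)·(-0.28829 − (-0.15665)) / (-0.18715 − (-1.03554)) = -0.28829 − (0.02464)/(0.84839) = -0.31733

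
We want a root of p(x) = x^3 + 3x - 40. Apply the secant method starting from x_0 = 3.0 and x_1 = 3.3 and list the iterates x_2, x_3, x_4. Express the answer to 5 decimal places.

p(3.0) = -4.0000000, p(3.3) = 5.8370000
x_2 = 3.3000000 − 5.8370000·(3.3000000 − 3.0000000) / (5.8370000 − (-4.0000000)) = 3.3000000 − (1.7511000)/(9.8370000) = 3.1219884
p(3.1219884) = -0.2046018
x_3 = 3.1219884 − (-0.2046018)·(3.1219884 − 3.3000000) / (-0.2046018 − 5.8370000) = 3.1219884 − (0.0364215)/(-6.0416018) = 3.1280169
p(3.1280169) = -0.0099014
x_4 = 3.1280169 − (-0.0099014)·(3.1280169 − 3.1219884) / (-0.0099014 − (-0.2046018)) = 3.1280169 − (-0.0000597)/(0.1947004) = 3.1283234

3.12199, 3.12802, 3.12832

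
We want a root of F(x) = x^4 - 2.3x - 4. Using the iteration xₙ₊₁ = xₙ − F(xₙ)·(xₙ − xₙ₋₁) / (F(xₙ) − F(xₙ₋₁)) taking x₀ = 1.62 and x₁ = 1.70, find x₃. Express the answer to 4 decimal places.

F(1.62) = -0.838525, F(1.70) = 0.442100
x₂ = 1.700000 − 0.442100·(1.700000 − 1.620000) / (0.442100 − (-0.838525)) = 1.700000 − (0.035368)/(1.280625) = 1.672382
F(1.672382) = -0.024040
x₃ = 1.672382 − (-0.024040)·(1.672382 − 1.700000) / (-0.024040 − 0.442100) = 1.672382 − (0.000664)/(-0.466140) = 1.673807

1.6738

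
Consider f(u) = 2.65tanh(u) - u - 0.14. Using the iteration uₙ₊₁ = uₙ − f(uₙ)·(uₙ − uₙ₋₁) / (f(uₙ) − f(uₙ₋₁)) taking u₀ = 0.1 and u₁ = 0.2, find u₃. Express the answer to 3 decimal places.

0.085

f(0.1) = 0.02412, f(0.2) = 0.18304
u₂ = 0.20000 − 0.18304·(0.20000 − 0.10000) / (0.18304 − 0.02412) = 0.20000 − (0.01830)/(0.15892) = 0.08482
f(0.08482) = -0.00058
u₃ = 0.08482 − (-0.00058)·(0.08482 − 0.20000) / (-0.00058 − 0.18304) = 0.08482 − (0.00007)/(-0.18362) = 0.08519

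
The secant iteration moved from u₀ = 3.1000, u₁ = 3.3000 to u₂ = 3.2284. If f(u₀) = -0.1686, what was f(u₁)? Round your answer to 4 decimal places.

0.0940

The secant line through (3.1000, -0.1686) and (3.3000, f(u₁)) crosses zero at u₂ = 3.2284.
So (3.1000, -0.1686), (3.3000, f(u₁)), (3.2284, 0) are collinear:
f(u₁) = -0.1686 · (3.3000 − 3.2284) / (3.1000 − 3.2284) = -0.1686 · (0.071600)/(-0.128400) = 0.094017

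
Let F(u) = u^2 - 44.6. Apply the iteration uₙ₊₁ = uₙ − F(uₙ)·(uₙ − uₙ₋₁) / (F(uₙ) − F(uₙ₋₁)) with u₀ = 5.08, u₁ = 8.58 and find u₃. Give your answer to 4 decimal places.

6.6502

F(5.08) = -18.793600, F(8.58) = 29.016400
u₂ = 8.580000 − 29.016400·(8.580000 − 5.080000) / (29.016400 − (-18.793600)) = 8.580000 − (101.557400)/(47.810000) = 6.455813
F(6.455813) = -2.922484
u₃ = 6.455813 − (-2.922484)·(6.455813 − 8.580000) / (-2.922484 − 29.016400) = 6.455813 − (6.207903)/(-31.938884) = 6.650181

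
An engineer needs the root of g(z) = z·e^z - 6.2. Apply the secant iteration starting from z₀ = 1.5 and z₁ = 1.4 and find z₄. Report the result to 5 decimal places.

g(1.5) = 0.5225336, g(1.4) = -0.5227200
z₂ = 1.4000000 − (-0.5227200)·(1.4000000 − 1.5000000) / (-0.5227200 − 0.5225336) = 1.4000000 − (0.0522720)/(-1.0452537) = 1.4500089
g(1.4500089) = -0.0183908
z₃ = 1.4500089 − (-0.0183908)·(1.4500089 − 1.4000000) / (-0.0183908 − (-0.5227200)) = 1.4500089 − (-0.0009197)/(0.5043292) = 1.4518325
g(1.4518325) = 0.0006809
z₄ = 1.4518325 − 0.0006809·(1.4518325 − 1.4500089) / (0.0006809 − (-0.0183908)) = 1.4518325 − (0.0000012)/(0.0190717) = 1.4517674

1.45177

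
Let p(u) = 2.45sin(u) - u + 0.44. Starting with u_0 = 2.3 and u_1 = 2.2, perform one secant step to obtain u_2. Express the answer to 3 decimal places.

2.287

p(2.3) = -0.03302, p(2.2) = 0.22082
u_2 = 2.20000 − 0.22082·(2.20000 − 2.30000) / (0.22082 − (-0.03302)) = 2.20000 − (-0.02208)/(0.25384) = 2.28699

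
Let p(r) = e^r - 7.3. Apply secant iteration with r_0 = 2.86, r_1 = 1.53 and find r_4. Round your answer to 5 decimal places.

p(2.86) = 10.1615269, p(1.53) = -2.6818232
r_2 = 1.5300000 − (-2.6818232)·(1.5300000 − 2.8600000) / (-2.6818232 − 10.1615269) = 1.5300000 − (3.5668248)/(-12.8433501) = 1.8077176
p(1.8077176) = -1.2034829
r_3 = 1.8077176 − (-1.2034829)·(1.8077176 − 1.5300000) / (-1.2034829 − (-2.6818232)) = 1.8077176 − (-0.3342284)/(1.4783402) = 2.0338012
p(2.0338012) = 0.3430841
r_4 = 2.0338012 − 0.3430841·(2.0338012 − 1.8077176) / (0.3430841 − (-1.2034829)) = 2.0338012 − (0.0775657)/(1.5465670) = 1.9836477

1.98365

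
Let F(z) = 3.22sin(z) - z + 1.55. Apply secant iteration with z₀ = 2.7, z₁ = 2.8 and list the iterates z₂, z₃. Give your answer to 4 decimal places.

2.7569, 2.7573

F(2.7) = 0.226163, F(2.8) = -0.171338
z₂ = 2.800000 − (-0.171338)·(2.800000 − 2.700000) / (-0.171338 − 0.226163) = 2.800000 − (-0.017134)/(-0.397501) = 2.756896
F(2.756896) = 0.001498
z₃ = 2.756896 − 0.001498·(2.756896 − 2.800000) / (0.001498 − (-0.171338)) = 2.756896 − (-0.000065)/(0.172836) = 2.757270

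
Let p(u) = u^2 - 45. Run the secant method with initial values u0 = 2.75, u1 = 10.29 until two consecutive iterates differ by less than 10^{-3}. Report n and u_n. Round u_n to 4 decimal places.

p(2.75) = -37.437500, p(10.29) = 60.884100
u2 = 10.290000 − 60.884100·(7.540000)/(98.321600) = 5.620974;  |Δ| = 4.669026
p(5.620974) = -13.404652
u3 = 5.620974 − (-13.404652)·(-4.669026)/(-74.288752) = 6.463452;  |Δ| = 0.842478
p(6.463452) = -3.223784
u4 = 6.463452 − (-3.223784)·(0.842478)/(10.180868) = 6.730224;  |Δ| = 0.266772
p(6.730224) = 0.295917
u5 = 6.730224 − 0.295917·(0.266772)/(3.519700) = 6.707795;  |Δ| = 0.022429
p(6.707795) = -0.005480
u6 = 6.707795 − (-0.005480)·(-0.022429)/(-0.301397) = 6.708203;  |Δ| = 0.000408
|u6 − u5| = 0.000408 < 10^{-3}

n = 6, u_n = 6.7082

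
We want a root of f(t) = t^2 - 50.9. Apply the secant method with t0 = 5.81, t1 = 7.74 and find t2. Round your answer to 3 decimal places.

7.075

f(5.81) = -17.14390, f(7.74) = 9.00760
t2 = 7.74000 − 9.00760·(7.74000 − 5.81000) / (9.00760 − (-17.14390)) = 7.74000 − (17.38467)/(26.15150) = 7.07523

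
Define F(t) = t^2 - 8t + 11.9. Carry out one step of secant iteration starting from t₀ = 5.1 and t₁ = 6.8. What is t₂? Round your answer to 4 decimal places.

F(5.1) = -2.890000, F(6.8) = 3.740000
t₂ = 6.800000 − 3.740000·(6.800000 − 5.100000) / (3.740000 − (-2.890000)) = 6.800000 − (6.358000)/(6.630000) = 5.841026

5.8410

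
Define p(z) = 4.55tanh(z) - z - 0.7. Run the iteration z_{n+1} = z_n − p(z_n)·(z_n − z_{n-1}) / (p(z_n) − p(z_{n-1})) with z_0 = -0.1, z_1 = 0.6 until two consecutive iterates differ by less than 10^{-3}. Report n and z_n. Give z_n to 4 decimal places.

n = 5, z_n = 0.2006

p(-0.1) = -1.053489, p(0.6) = 1.143576
z_2 = 0.600000 − 1.143576·(0.700000)/(2.197065) = 0.235649;  |Δ| = 0.364351
p(0.235649) = 0.117138
z_3 = 0.235649 − 0.117138·(-0.364351)/(-1.026437) = 0.194069;  |Δ| = 0.041580
p(0.194069) = -0.021977
z_4 = 0.194069 − (-0.021977)·(-0.041580)/(-0.139115) = 0.200637;  |Δ| = 0.006569
p(0.200637) = 0.000207
z_5 = 0.200637 − 0.000207·(0.006569)/(0.022184) = 0.200576;  |Δ| = 0.000061
|z_5 − z_4| = 0.000061 < 10^{-3}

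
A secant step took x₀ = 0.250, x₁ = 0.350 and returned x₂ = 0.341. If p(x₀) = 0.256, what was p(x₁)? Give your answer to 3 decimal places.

-0.025

The secant line through (0.250, 0.256) and (0.350, p(x₁)) crosses zero at x₂ = 0.341.
So (0.250, 0.256), (0.350, p(x₁)), (0.341, 0) are collinear:
p(x₁) = 0.256 · (0.350 − 0.341) / (0.250 − 0.341) = 0.256 · (0.00900)/(-0.09100) = -0.02532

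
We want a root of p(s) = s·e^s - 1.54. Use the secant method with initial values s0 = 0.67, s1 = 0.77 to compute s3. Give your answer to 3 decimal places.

0.737

p(0.67) = -0.23066, p(0.77) = 0.12302
s2 = 0.77000 − 0.12302·(0.77000 − 0.67000) / (0.12302 − (-0.23066)) = 0.77000 − (0.01230)/(0.35368) = 0.73522
p(0.73522) = -0.00638
s3 = 0.73522 − (-0.00638)·(0.73522 − 0.77000) / (-0.00638 − 0.12302) = 0.73522 − (0.00022)/(-0.12940) = 0.73693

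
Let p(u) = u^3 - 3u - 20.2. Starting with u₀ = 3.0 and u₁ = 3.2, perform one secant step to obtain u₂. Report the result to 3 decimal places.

p(3.0) = -2.20000, p(3.2) = 2.96800
u₂ = 3.20000 − 2.96800·(3.20000 − 3.00000) / (2.96800 − (-2.20000)) = 3.20000 − (0.59360)/(5.16800) = 3.08514

3.085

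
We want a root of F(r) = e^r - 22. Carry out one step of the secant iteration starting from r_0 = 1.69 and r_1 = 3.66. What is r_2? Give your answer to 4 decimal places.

2.6667

F(1.69) = -16.580519, F(3.66) = 16.861343
r_2 = 3.660000 − 16.861343·(3.660000 − 1.690000) / (16.861343 − (-16.580519)) = 3.660000 − (33.216845)/(33.441862) = 2.666729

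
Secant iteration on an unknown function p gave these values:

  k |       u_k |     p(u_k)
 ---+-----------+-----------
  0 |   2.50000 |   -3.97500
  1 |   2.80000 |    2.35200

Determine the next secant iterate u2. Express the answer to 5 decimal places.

2.68848

u2 = 2.80000 − 2.35200·(2.80000 − 2.50000) / (2.35200 − (-3.97500))
   = 2.80000 − (0.7056000)/(6.3270000) = 2.6884780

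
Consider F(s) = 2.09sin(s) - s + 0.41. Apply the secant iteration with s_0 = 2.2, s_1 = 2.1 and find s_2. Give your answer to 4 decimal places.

2.1532

F(2.2) = -0.100243, F(2.1) = 0.114108
s_2 = 2.100000 − 0.114108·(2.100000 − 2.200000) / (0.114108 − (-0.100243)) = 2.100000 − (-0.011411)/(0.214350) = 2.153234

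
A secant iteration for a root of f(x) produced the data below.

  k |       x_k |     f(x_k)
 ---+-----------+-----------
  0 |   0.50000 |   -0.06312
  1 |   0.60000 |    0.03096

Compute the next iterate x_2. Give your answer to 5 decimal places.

x_2 = 0.60000 − 0.03096·(0.60000 − 0.50000) / (0.03096 − (-0.06312))
   = 0.60000 − (0.0030960)/(0.0940800) = 0.5670918

0.56709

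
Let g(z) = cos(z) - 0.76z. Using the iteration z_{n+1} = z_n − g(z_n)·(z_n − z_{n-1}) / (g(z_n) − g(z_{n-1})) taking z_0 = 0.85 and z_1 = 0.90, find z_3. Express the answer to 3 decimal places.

g(0.85) = 0.01398, g(0.90) = -0.06239
z_2 = 0.90000 − (-0.06239)·(0.90000 − 0.85000) / (-0.06239 − 0.01398) = 0.90000 − (-0.00312)/(-0.07637) = 0.85915
g(0.85915) = 0.00012
z_3 = 0.85915 − 0.00012·(0.85915 − 0.90000) / (0.00012 − (-0.06239)) = 0.85915 − (0.00000)/(0.06251) = 0.85923

0.859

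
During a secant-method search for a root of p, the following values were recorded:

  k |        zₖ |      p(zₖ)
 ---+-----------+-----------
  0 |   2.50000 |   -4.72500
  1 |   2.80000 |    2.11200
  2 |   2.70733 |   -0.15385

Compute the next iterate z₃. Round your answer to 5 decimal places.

2.71362

z₃ = 2.70733 − (-0.15385)·(2.70733 − 2.80000) / (-0.15385 − 2.11200)
   = 2.70733 − (0.0142573)/(-2.2658500) = 2.7136222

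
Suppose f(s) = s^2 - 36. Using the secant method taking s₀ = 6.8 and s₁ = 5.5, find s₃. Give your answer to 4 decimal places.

6.0014

f(6.8) = 10.240000, f(5.5) = -5.750000
s₂ = 5.500000 − (-5.750000)·(5.500000 − 6.800000) / (-5.750000 − 10.240000) = 5.500000 − (7.475000)/(-15.990000) = 5.967480
f(5.967480) = -0.389186
s₃ = 5.967480 − (-0.389186)·(5.967480 − 5.500000) / (-0.389186 − (-5.750000)) = 5.967480 − (-0.181937)/(5.360814) = 6.001418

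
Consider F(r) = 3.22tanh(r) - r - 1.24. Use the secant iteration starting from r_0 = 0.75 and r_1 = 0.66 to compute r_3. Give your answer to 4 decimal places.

0.6943

F(0.75) = 0.055180, F(0.66) = -0.037670
r_2 = 0.660000 − (-0.037670)·(0.660000 − 0.750000) / (-0.037670 − 0.055180) = 0.660000 − (0.003390)/(-0.092849) = 0.696514
F(0.696514) = 0.002410
r_3 = 0.696514 − 0.002410·(0.696514 − 0.660000) / (0.002410 − (-0.037670)) = 0.696514 − (0.000088)/(0.040080) = 0.694318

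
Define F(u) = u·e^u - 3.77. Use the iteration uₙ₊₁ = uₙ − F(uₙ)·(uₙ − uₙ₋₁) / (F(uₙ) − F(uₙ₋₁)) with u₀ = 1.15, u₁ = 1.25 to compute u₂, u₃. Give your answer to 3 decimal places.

F(1.15) = -0.13808, F(1.25) = 0.59293
u₂ = 1.25000 − 0.59293·(1.25000 − 1.15000) / (0.59293 − (-0.13808)) = 1.25000 − (0.05929)/(0.73101) = 1.16889
F(1.16889) = -0.00803
u₃ = 1.16889 − (-0.00803)·(1.16889 − 1.25000) / (-0.00803 − 0.59293) = 1.16889 − (0.00065)/(-0.60096) = 1.16997

1.169, 1.170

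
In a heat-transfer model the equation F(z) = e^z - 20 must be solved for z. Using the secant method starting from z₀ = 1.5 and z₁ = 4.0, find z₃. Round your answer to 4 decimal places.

2.6695

F(1.5) = -15.518311, F(4.0) = 34.598150
z₂ = 4.000000 − 34.598150·(4.000000 − 1.500000) / (34.598150 − (-15.518311)) = 4.000000 − (86.495375)/(50.116461) = 2.274112
F(2.274112) = -10.280711
z₃ = 2.274112 − (-10.280711)·(2.274112 − 4.000000) / (-10.280711 − 34.598150) = 2.274112 − (17.743351)/(-44.878861) = 2.669473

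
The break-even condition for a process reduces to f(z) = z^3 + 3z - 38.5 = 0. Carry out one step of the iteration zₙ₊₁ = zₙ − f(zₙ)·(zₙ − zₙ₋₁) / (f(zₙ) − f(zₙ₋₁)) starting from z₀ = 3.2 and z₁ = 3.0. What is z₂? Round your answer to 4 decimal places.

3.0785

f(3.2) = 3.868000, f(3.0) = -2.500000
z₂ = 3.000000 − (-2.500000)·(3.000000 − 3.200000) / (-2.500000 − 3.868000) = 3.000000 − (0.500000)/(-6.368000) = 3.078518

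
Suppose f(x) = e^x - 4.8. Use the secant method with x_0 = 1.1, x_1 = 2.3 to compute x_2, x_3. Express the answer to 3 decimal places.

f(1.1) = -1.79583, f(2.3) = 5.17418
x_2 = 2.30000 − 5.17418·(2.30000 − 1.10000) / (5.17418 − (-1.79583)) = 2.30000 − (6.20902)/(6.97002) = 1.40918
f(1.40918) = -0.70740
x_3 = 1.40918 − (-0.70740)·(1.40918 − 2.30000) / (-0.70740 − 5.17418) = 1.40918 − (0.63016)/(-5.88158) = 1.51632

1.409, 1.516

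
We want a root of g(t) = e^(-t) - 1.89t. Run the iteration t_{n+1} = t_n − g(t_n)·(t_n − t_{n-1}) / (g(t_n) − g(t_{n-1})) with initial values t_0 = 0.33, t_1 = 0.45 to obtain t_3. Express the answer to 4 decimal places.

0.3667

g(0.33) = 0.095224, g(0.45) = -0.212872
t_2 = 0.450000 − (-0.212872)·(0.450000 − 0.330000) / (-0.212872 − 0.095224) = 0.450000 − (-0.025545)/(-0.308096) = 0.367089
g(0.367089) = -0.001049
t_3 = 0.367089 − (-0.001049)·(0.367089 − 0.450000) / (-0.001049 − (-0.212872)) = 0.367089 − (0.000087)/(0.211823) = 0.366678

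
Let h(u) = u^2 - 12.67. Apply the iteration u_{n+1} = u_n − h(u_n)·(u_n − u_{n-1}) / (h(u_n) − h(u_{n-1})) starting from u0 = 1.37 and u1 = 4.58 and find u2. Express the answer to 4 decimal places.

3.1840

h(1.37) = -10.793100, h(4.58) = 8.306400
u2 = 4.580000 − 8.306400·(4.580000 − 1.370000) / (8.306400 − (-10.793100)) = 4.580000 − (26.663544)/(19.099500) = 3.183966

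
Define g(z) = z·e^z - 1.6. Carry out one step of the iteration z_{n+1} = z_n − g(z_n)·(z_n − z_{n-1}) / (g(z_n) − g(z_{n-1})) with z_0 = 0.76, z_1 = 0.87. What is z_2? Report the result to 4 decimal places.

g(0.76) = 0.025090, g(0.87) = 0.476612
z_2 = 0.870000 − 0.476612·(0.870000 − 0.760000) / (0.476612 − 0.025090) = 0.870000 − (0.052427)/(0.451523) = 0.753888

0.7539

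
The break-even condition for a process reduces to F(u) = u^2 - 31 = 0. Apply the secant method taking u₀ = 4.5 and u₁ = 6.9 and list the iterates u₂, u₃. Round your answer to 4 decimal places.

5.4430, 5.5543

F(4.5) = -10.750000, F(6.9) = 16.610000
u₂ = 6.900000 − 16.610000·(6.900000 − 4.500000) / (16.610000 − (-10.750000)) = 6.900000 − (39.864000)/(27.360000) = 5.442982
F(5.442982) = -1.373942
u₃ = 5.442982 − (-1.373942)·(5.442982 − 6.900000) / (-1.373942 − 16.610000) = 5.442982 − (2.001858)/(-17.983942) = 5.554296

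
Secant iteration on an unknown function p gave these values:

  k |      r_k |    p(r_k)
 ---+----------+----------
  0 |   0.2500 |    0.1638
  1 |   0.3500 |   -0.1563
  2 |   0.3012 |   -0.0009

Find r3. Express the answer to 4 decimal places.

r3 = 0.3012 − (-0.0009)·(0.3012 − 0.3500) / (-0.0009 − (-0.1563))
   = 0.3012 − (0.000044)/(0.155400) = 0.300917

0.3009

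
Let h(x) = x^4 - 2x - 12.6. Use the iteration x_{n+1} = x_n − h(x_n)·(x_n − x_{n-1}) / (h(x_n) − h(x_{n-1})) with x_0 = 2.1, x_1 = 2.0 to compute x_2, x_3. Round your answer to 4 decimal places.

h(2.1) = 2.648100, h(2.0) = -0.600000
x_2 = 2.000000 − (-0.600000)·(2.000000 − 2.100000) / (-0.600000 − 2.648100) = 2.000000 − (0.060000)/(-3.248100) = 2.018472
h(2.018472) = -0.037590
x_3 = 2.018472 − (-0.037590)·(2.018472 − 2.000000) / (-0.037590 − (-0.600000)) = 2.018472 − (-0.000694)/(0.562410) = 2.019707

2.0185, 2.0197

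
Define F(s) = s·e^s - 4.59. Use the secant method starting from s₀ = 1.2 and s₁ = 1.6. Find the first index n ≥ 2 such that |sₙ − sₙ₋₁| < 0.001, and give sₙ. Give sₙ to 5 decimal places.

n = 5, sₙ = 1.27833

F(1.2) = -0.6058597, F(1.6) = 3.3348519
s₂ = 1.6000000 − 3.3348519·(0.4000000)/(3.9407116) = 1.2614975;  |Δ| = 0.3385025
F(1.2614975) = -0.1360248
s₃ = 1.2614975 − (-0.1360248)·(-0.3385025)/(-3.4708767) = 1.2747635;  |Δ| = 0.0132660
F(1.2747635) = -0.0290807
s₄ = 1.2747635 − (-0.0290807)·(0.0132660)/(0.1069441) = 1.2783709;  |Δ| = 0.0036074
F(1.2783709) = 0.0003551
s₅ = 1.2783709 − 0.0003551·(0.0036074)/(0.0294358) = 1.2783274;  |Δ| = 0.0000435
|s₅ − s₄| = 0.0000435 < 0.001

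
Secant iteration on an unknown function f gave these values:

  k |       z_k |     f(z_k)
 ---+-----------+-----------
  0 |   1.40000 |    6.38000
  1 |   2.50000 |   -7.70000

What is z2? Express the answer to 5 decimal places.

1.89844

z2 = 2.50000 − (-7.70000)·(2.50000 − 1.40000) / (-7.70000 − 6.38000)
   = 2.50000 − (-8.4700000)/(-14.0800000) = 1.8984375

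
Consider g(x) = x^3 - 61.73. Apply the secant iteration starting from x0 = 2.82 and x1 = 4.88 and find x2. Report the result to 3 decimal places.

3.683

g(2.82) = -39.30423, g(4.88) = 54.48427
x2 = 4.88000 − 54.48427·(4.88000 − 2.82000) / (54.48427 − (-39.30423)) = 4.88000 − (112.23760)/(93.78850) = 3.68329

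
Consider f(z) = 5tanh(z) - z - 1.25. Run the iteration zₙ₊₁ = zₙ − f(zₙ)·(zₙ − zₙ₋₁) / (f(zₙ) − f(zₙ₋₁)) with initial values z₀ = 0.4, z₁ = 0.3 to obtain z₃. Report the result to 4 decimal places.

0.3264

f(0.4) = 0.249745, f(0.3) = -0.093437
z₂ = 0.300000 − (-0.093437)·(0.300000 − 0.400000) / (-0.093437 − 0.249745) = 0.300000 − (0.009344)/(-0.343182) = 0.327227
f(0.327227) = 0.002906
z₃ = 0.327227 − 0.002906·(0.327227 − 0.300000) / (0.002906 − (-0.093437)) = 0.327227 − (0.000079)/(0.096343) = 0.326405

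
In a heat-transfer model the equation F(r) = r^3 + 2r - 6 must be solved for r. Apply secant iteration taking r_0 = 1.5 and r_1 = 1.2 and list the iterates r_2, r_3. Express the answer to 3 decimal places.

1.450, 1.457

F(1.5) = 0.37500, F(1.2) = -1.87200
r_2 = 1.20000 − (-1.87200)·(1.20000 − 1.50000) / (-1.87200 − 0.37500) = 1.20000 − (0.56160)/(-2.24700) = 1.44993
F(1.44993) = -0.05193
r_3 = 1.44993 − (-0.05193)·(1.44993 − 1.20000) / (-0.05193 − (-1.87200)) = 1.44993 − (-0.01298)/(1.82007) = 1.45706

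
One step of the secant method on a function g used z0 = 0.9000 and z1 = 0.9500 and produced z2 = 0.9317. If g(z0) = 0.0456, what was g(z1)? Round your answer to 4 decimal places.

The secant line through (0.9000, 0.0456) and (0.9500, g(z1)) crosses zero at z2 = 0.9317.
So (0.9000, 0.0456), (0.9500, g(z1)), (0.9317, 0) are collinear:
g(z1) = 0.0456 · (0.9500 − 0.9317) / (0.9000 − 0.9317) = 0.0456 · (0.018300)/(-0.031700) = -0.026324

-0.0263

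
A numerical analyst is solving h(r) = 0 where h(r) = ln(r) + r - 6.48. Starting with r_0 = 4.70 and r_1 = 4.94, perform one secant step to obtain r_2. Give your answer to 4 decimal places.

4.8925

h(4.70) = -0.232437, h(4.94) = 0.057365
r_2 = 4.940000 − 0.057365·(4.940000 − 4.700000) / (0.057365 − (-0.232437)) = 4.940000 − (0.013768)/(0.289803) = 4.892493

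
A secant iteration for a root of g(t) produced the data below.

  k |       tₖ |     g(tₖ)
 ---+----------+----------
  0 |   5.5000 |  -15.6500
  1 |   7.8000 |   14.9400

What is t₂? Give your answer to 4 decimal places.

t₂ = 7.8000 − 14.9400·(7.8000 − 5.5000) / (14.9400 − (-15.6500))
   = 7.8000 − (34.362000)/(30.590000) = 6.676692

6.6767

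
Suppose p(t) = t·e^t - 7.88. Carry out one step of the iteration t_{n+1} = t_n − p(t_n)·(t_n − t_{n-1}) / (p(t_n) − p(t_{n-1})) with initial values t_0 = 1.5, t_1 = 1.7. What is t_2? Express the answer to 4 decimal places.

1.5896

p(1.5) = -1.157466, p(1.7) = 1.425711
t_2 = 1.700000 − 1.425711·(1.700000 − 1.500000) / (1.425711 − (-1.157466)) = 1.700000 − (0.285142)/(2.583177) = 1.589616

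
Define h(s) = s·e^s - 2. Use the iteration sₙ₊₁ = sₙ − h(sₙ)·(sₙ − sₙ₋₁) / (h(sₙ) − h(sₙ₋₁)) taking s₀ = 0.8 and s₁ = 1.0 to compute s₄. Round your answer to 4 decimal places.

h(0.8) = -0.219567, h(1.0) = 0.718282
s₂ = 1.000000 − 0.718282·(1.000000 − 0.800000) / (0.718282 − (-0.219567)) = 1.000000 − (0.143656)/(0.937849) = 0.846824
h(0.846824) = -0.025015
s₃ = 0.846824 − (-0.025015)·(0.846824 − 1.000000) / (-0.025015 − 0.718282) = 0.846824 − (0.003832)/(-0.743297) = 0.851979
h(0.851979) = -0.002723
s₄ = 0.851979 − (-0.002723)·(0.851979 − 0.846824) / (-0.002723 − (-0.025015)) = 0.851979 − (-0.000014)/(0.022292) = 0.852608

0.8526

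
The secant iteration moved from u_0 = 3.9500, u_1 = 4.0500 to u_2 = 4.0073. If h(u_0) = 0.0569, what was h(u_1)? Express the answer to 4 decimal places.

-0.0424

The secant line through (3.9500, 0.0569) and (4.0500, h(u_1)) crosses zero at u_2 = 4.0073.
So (3.9500, 0.0569), (4.0500, h(u_1)), (4.0073, 0) are collinear:
h(u_1) = 0.0569 · (4.0500 − 4.0073) / (3.9500 − 4.0073) = 0.0569 · (0.042700)/(-0.057300) = -0.042402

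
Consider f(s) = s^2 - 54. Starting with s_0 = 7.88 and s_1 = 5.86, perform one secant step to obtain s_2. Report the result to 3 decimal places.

7.291

f(7.88) = 8.09440, f(5.86) = -19.66040
s_2 = 5.86000 − (-19.66040)·(5.86000 − 7.88000) / (-19.66040 − 8.09440) = 5.86000 − (39.71401)/(-27.75480) = 7.29089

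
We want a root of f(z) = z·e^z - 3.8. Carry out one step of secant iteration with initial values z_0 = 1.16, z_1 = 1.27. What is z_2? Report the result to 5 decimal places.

1.17334

f(1.16) = -0.0996774, f(1.27) = 0.7222828
z_2 = 1.2700000 − 0.7222828·(1.2700000 − 1.1600000) / (0.7222828 − (-0.0996774)) = 1.2700000 − (0.0794511)/(0.8219602) = 1.1733395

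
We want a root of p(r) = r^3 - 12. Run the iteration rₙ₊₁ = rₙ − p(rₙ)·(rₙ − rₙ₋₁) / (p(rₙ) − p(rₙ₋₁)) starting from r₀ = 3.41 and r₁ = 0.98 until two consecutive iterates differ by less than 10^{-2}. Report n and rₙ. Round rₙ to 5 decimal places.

n = 7, rₙ = 2.28933

p(3.41) = 27.6518210, p(0.98) = -11.0588080
r₂ = 0.9800000 − (-11.0588080)·(-2.4300000)/(-38.7106290) = 1.6741996;  |Δ| = 0.6941996
p(1.6741996) = -7.3073117
r₃ = 1.6741996 − (-7.3073117)·(0.6941996)/(3.7514963) = 3.0263888;  |Δ| = 1.3521892
p(3.0263888) = 15.7187846
r₄ = 3.0263888 − 15.7187846·(1.3521892)/(23.0260964) = 2.1033157;  |Δ| = 0.9230732
p(2.1033157) = -2.6950641
r₅ = 2.1033157 − (-2.6950641)·(-0.9230732)/(-18.4138488) = 2.2384173;  |Δ| = 0.1351016
p(2.2384173) = -0.7843826
r₆ = 2.2384173 − (-0.7843826)·(0.1351016)/(1.9106815) = 2.2938800;  |Δ| = 0.0554626
p(2.2938800) = 0.0701331
r₇ = 2.2938800 − 0.0701331·(0.0554626)/(0.8545157) = 2.2893279;  |Δ| = 0.0045520
|r₇ − r₆| = 0.0045520 < 10^{-2}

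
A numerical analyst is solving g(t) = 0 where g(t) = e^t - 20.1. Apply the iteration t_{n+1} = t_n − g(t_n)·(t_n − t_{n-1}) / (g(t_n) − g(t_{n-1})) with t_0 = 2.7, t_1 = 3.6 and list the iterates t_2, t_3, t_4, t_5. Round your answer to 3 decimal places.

g(2.7) = -5.22027, g(3.6) = 16.49823
t_2 = 3.60000 − 16.49823·(3.60000 − 2.70000) / (16.49823 − (-5.22027)) = 3.60000 − (14.84841)/(21.71850) = 2.91632
g(2.91632) = -1.62674
t_3 = 2.91632 − (-1.62674)·(2.91632 − 3.60000) / (-1.62674 − 16.49823) = 2.91632 − (1.11216)/(-18.12497) = 2.97769
g(2.97769) = -0.45771
t_4 = 2.97769 − (-0.45771)·(2.97769 − 2.91632) / (-0.45771 − (-1.62674)) = 2.97769 − (-0.02809)/(1.16903) = 3.00171
g(3.00171) = 0.01990
t_5 = 3.00171 − 0.01990·(3.00171 − 2.97769) / (0.01990 − (-0.45771)) = 3.00171 − (0.00048)/(0.47761) = 3.00071

2.916, 2.978, 3.002, 3.001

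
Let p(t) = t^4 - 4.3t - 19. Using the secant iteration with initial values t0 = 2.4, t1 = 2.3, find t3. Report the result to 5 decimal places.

2.32014

p(2.4) = 3.8576000, p(2.3) = -0.9059000
t2 = 2.3000000 − (-0.9059000)·(2.3000000 − 2.4000000) / (-0.9059000 − 3.8576000) = 2.3000000 − (0.0905900)/(-4.7635000) = 2.3190175
p(2.3190175) = -0.0505876
t3 = 2.3190175 − (-0.0505876)·(2.3190175 − 2.3000000) / (-0.0505876 − (-0.9059000)) = 2.3190175 − (-0.0009621)/(0.8553124) = 2.3201423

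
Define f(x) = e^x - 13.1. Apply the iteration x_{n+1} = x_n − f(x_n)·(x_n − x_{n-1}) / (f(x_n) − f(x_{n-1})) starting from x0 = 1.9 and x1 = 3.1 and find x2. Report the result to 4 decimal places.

2.3962

f(1.9) = -6.414106, f(3.1) = 9.097951
x2 = 3.100000 − 9.097951·(3.100000 − 1.900000) / (9.097951 − (-6.414106)) = 3.100000 − (10.917542)/(15.512057) = 2.396190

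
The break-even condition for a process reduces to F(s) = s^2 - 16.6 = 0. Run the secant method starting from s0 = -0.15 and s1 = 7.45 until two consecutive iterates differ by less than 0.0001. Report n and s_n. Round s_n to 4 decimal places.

F(-0.15) = -16.577500, F(7.45) = 38.902500
s2 = 7.450000 − 38.902500·(7.600000)/(55.480000) = 2.120890;  |Δ| = 5.329110
F(2.120890) = -12.101824
s3 = 2.120890 − (-12.101824)·(-5.329110)/(-51.004324) = 3.385331;  |Δ| = 1.264441
F(3.385331) = -5.139533
s4 = 3.385331 − (-5.139533)·(1.264441)/(6.962291) = 4.318736;  |Δ| = 0.933405
F(4.318736) = 2.051479
s5 = 4.318736 − 2.051479·(0.933405)/(7.191012) = 4.052451;  |Δ| = 0.266285
F(4.052451) = -0.177644
s6 = 4.052451 − (-0.177644)·(-0.266285)/(-2.229123) = 4.073672;  |Δ| = 0.021221
F(4.073672) = -0.005200
s7 = 4.073672 − (-0.005200)·(0.021221)/(0.172444) = 4.074311;  |Δ| = 0.000640
F(4.074311) = 0.000014
s8 = 4.074311 − 0.000014·(0.000640)/(0.005214) = 4.074310;  |Δ| = 0.000002
|s8 − s7| = 0.000002 < 0.0001

n = 8, s_n = 4.0743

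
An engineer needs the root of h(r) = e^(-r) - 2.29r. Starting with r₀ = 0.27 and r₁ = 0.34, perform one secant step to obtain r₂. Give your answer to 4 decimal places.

0.3179

h(0.27) = 0.145079, h(0.34) = -0.066830
r₂ = 0.340000 − (-0.066830)·(0.340000 − 0.270000) / (-0.066830 − 0.145079) = 0.340000 − (-0.004678)/(-0.211909) = 0.317924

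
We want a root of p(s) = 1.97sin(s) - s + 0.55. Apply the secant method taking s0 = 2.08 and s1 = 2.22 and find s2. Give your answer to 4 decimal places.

2.1715

p(2.08) = 0.190072, p(2.22) = -0.100766
s2 = 2.220000 − (-0.100766)·(2.220000 − 2.080000) / (-0.100766 − 0.190072) = 2.220000 − (-0.014107)/(-0.290838) = 2.171494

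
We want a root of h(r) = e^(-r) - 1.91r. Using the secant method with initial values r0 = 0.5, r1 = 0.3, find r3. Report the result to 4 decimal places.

h(0.5) = -0.348469, h(0.3) = 0.167818
r2 = 0.300000 − 0.167818·(0.300000 − 0.500000) / (0.167818 − (-0.348469)) = 0.300000 − (-0.033564)/(0.516288) = 0.365010
h(0.365010) = -0.002978
r3 = 0.365010 − (-0.002978)·(0.365010 − 0.300000) / (-0.002978 − 0.167818) = 0.365010 − (-0.000194)/(-0.170797) = 0.363876

0.3639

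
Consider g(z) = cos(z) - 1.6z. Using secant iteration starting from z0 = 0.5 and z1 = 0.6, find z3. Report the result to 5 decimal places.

g(0.5) = 0.0775826, g(0.6) = -0.1346644
z2 = 0.6000000 − (-0.1346644)·(0.6000000 − 0.5000000) / (-0.1346644 − 0.0775826) = 0.6000000 − (-0.0134664)/(-0.2122469) = 0.5365530
g(0.5365530) = 0.0009911
z3 = 0.5365530 − 0.0009911·(0.5365530 − 0.6000000) / (0.0009911 − (-0.1346644)) = 0.5365530 − (-0.0000629)/(0.1356555) = 0.5370165

0.53702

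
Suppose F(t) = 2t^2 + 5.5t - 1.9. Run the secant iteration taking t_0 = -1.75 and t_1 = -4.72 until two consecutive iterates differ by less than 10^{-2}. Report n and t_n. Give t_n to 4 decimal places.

n = 6, t_n = -3.0604

F(-1.75) = -5.400000, F(-4.72) = 16.696800
t_2 = -4.720000 − 16.696800·(-2.970000)/(22.096800) = -2.475806;  |Δ| = 2.244194
F(-2.475806) = -3.257700
t_3 = -2.475806 − (-3.257700)·(2.244194)/(-19.954500) = -2.842185;  |Δ| = 0.366379
F(-2.842185) = -1.375984
t_4 = -2.842185 − (-1.375984)·(-0.366379)/(1.881717) = -3.110096;  |Δ| = 0.267910
F(-3.110096) = 0.339866
t_5 = -3.110096 − 0.339866·(-0.267910)/(1.715849) = -3.057030;  |Δ| = 0.053066
F(-3.057030) = -0.022802
t_6 = -3.057030 − (-0.022802)·(0.053066)/(-0.362667) = -3.060366;  |Δ| = 0.003336
|t_6 − t_5| = 0.003336 < 10^{-2}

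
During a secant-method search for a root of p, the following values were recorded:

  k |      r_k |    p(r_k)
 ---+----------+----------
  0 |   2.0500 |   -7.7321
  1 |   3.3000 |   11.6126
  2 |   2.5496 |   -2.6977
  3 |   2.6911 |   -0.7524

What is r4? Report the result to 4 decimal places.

2.7458

r4 = 2.6911 − (-0.7524)·(2.6911 − 2.5496) / (-0.7524 − (-2.6977))
   = 2.6911 − (-0.106465)/(1.945300) = 2.745829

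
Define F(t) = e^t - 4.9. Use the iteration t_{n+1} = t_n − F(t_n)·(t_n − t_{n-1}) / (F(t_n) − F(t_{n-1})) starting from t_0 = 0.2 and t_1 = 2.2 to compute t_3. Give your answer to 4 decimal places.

1.4595

F(0.2) = -3.678597, F(2.2) = 4.125013
t_2 = 2.200000 − 4.125013·(2.200000 − 0.200000) / (4.125013 − (-3.678597)) = 2.200000 − (8.250027)/(7.803611) = 1.142794
F(1.142794) = -1.764484
t_3 = 1.142794 − (-1.764484)·(1.142794 − 2.200000) / (-1.764484 − 4.125013) = 1.142794 − (1.865424)/(-5.889498) = 1.459531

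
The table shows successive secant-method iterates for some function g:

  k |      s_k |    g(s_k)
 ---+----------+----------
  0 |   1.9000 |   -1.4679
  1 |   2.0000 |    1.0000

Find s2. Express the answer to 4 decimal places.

1.9595

s2 = 2.0000 − 1.0000·(2.0000 − 1.9000) / (1.0000 − (-1.4679))
   = 2.0000 − (0.100000)/(2.467900) = 1.959480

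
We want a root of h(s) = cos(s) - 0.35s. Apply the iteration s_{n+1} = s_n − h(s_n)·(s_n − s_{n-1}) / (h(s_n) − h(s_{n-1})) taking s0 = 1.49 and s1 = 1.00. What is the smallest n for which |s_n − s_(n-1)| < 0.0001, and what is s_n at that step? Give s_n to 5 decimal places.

h(1.49) = -0.4407916, h(1.00) = 0.1903023
s2 = 1.0000000 − 0.1903023·(-0.4900000)/(0.6310939) = 1.1477564;  |Δ| = 0.1477564
h(1.1477564) = 0.0088196
s3 = 1.1477564 − 0.0088196·(0.1477564)/(-0.1814827) = 1.1549369;  |Δ| = 0.0071806
h(1.1549369) = -0.0002517
s4 = 1.1549369 − (-0.0002517)·(0.0071806)/(-0.0090713) = 1.1547377;  |Δ| = 0.0001992
h(1.1547377) = 0.0000003
s5 = 1.1547377 − 0.0000003·(-0.0001992)/(0.0002520) = 1.1547379;  |Δ| = 0.0000002
|s5 − s4| = 0.0000002 < 0.0001

n = 5, s_n = 1.15474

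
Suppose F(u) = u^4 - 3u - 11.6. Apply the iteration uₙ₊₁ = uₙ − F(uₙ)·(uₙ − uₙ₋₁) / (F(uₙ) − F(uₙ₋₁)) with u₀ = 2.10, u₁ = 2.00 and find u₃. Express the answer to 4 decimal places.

2.0529

F(2.10) = 1.548100, F(2.00) = -1.600000
u₂ = 2.000000 − (-1.600000)·(2.000000 − 2.100000) / (-1.600000 − 1.548100) = 2.000000 − (0.160000)/(-3.148100) = 2.050824
F(2.050824) = -0.063044
u₃ = 2.050824 − (-0.063044)·(2.050824 − 2.000000) / (-0.063044 − (-1.600000)) = 2.050824 − (-0.003204)/(1.536956) = 2.052909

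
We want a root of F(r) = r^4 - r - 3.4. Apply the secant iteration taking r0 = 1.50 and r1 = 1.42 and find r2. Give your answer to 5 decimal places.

1.48582

F(1.50) = 0.1625000, F(1.42) = -0.7541310
r2 = 1.4200000 − (-0.7541310)·(1.4200000 − 1.5000000) / (-0.7541310 − 0.1625000) = 1.4200000 − (0.0603305)/(-0.9166310) = 1.4858176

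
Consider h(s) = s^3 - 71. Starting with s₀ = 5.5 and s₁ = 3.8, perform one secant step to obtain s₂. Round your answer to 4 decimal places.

h(5.5) = 95.375000, h(3.8) = -16.128000
s₂ = 3.800000 − (-16.128000)·(3.800000 − 5.500000) / (-16.128000 − 95.375000) = 3.800000 − (27.417600)/(-111.503000) = 4.045891

4.0459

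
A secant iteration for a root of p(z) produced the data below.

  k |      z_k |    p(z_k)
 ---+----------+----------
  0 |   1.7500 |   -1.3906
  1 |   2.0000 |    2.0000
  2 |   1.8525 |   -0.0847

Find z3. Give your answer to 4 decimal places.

1.8585

z3 = 1.8525 − (-0.0847)·(1.8525 − 2.0000) / (-0.0847 − 2.0000)
   = 1.8525 − (0.012493)/(-2.084700) = 1.858493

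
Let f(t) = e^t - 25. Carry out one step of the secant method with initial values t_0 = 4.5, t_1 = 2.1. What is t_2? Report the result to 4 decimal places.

2.5936

f(4.5) = 65.017131, f(2.1) = -16.833830
t_2 = 2.100000 − (-16.833830)·(2.100000 − 4.500000) / (-16.833830 − 65.017131) = 2.100000 − (40.401192)/(-81.850961) = 2.593595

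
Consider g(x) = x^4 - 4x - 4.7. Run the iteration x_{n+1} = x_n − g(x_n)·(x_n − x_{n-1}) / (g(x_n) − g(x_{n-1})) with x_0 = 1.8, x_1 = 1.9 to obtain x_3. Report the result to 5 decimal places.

g(1.8) = -1.4024000, g(1.9) = 0.7321000
x_2 = 1.9000000 − 0.7321000·(1.9000000 − 1.8000000) / (0.7321000 − (-1.4024000)) = 1.9000000 − (0.0732100)/(2.1345000) = 1.8657016
g(1.8657016) = -0.0465428
x_3 = 1.8657016 − (-0.0465428)·(1.8657016 − 1.9000000) / (-0.0465428 − 0.7321000) = 1.8657016 − (0.0015963)/(-0.7786428) = 1.8677517

1.86775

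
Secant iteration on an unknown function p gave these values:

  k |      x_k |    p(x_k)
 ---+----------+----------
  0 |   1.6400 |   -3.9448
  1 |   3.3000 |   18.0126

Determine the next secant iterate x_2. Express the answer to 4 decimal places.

x_2 = 3.3000 − 18.0126·(3.3000 − 1.6400) / (18.0126 − (-3.9448))
   = 3.3000 − (29.900916)/(21.957400) = 1.938231

1.9382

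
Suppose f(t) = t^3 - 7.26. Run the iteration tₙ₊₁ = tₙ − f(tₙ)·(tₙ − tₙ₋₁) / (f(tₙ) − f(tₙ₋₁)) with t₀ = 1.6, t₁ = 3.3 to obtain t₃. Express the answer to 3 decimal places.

1.856

f(1.6) = -3.16400, f(3.3) = 28.67700
t₂ = 3.30000 − 28.67700·(3.30000 − 1.60000) / (28.67700 − (-3.16400)) = 3.30000 − (48.75090)/(31.84100) = 1.76893
f(1.76893) = -1.72485
t₃ = 1.76893 − (-1.72485)·(1.76893 − 3.30000) / (-1.72485 − 28.67700) = 1.76893 − (2.64087)/(-30.40185) = 1.85579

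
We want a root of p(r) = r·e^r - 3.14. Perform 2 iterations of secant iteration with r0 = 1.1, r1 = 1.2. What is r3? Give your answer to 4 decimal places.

p(1.1) = 0.164583, p(1.2) = 0.844140
r2 = 1.200000 − 0.844140·(1.200000 − 1.100000) / (0.844140 − 0.164583) = 1.200000 − (0.084414)/(0.679558) = 1.075781
p(1.075781) = 0.014493
r3 = 1.075781 − 0.014493·(1.075781 − 1.200000) / (0.014493 − 0.844140) = 1.075781 − (-0.001800)/(-0.829647) = 1.073611

1.0736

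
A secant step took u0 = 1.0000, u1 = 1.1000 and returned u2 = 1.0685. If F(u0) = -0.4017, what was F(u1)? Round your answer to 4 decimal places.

The secant line through (1.0000, -0.4017) and (1.1000, F(u1)) crosses zero at u2 = 1.0685.
So (1.0000, -0.4017), (1.1000, F(u1)), (1.0685, 0) are collinear:
F(u1) = -0.4017 · (1.1000 − 1.0685) / (1.0000 − 1.0685) = -0.4017 · (0.031500)/(-0.068500) = 0.184723

0.1847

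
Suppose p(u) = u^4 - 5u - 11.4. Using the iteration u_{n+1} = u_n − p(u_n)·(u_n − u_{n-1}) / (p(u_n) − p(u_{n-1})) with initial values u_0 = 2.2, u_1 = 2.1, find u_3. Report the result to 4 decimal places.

p(2.2) = 1.025600, p(2.1) = -2.451900
u_2 = 2.100000 − (-2.451900)·(2.100000 − 2.200000) / (-2.451900 − 1.025600) = 2.100000 − (0.245190)/(-3.477500) = 2.170508
p(2.170508) = -0.058046
u_3 = 2.170508 − (-0.058046)·(2.170508 − 2.100000) / (-0.058046 − (-2.451900)) = 2.170508 − (-0.004093)/(2.393854) = 2.172217

2.1722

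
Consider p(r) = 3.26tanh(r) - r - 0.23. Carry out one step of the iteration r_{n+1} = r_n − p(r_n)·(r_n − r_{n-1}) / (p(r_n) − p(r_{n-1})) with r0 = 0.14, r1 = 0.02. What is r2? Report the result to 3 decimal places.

0.103

p(0.14) = 0.08344, p(0.02) = -0.18481
r2 = 0.02000 − (-0.18481)·(0.02000 − 0.14000) / (-0.18481 − 0.08344) = 0.02000 − (0.02218)/(-0.26825) = 0.10267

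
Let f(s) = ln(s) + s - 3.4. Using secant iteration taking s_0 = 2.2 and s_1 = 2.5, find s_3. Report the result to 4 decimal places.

2.4884

f(2.2) = -0.411543, f(2.5) = 0.016291
s_2 = 2.500000 − 0.016291·(2.500000 − 2.200000) / (0.016291 − (-0.411543)) = 2.500000 − (0.004887)/(0.427833) = 2.488577
f(2.488577) = 0.000288
s_3 = 2.488577 − 0.000288·(2.488577 − 2.500000) / (0.000288 − 0.016291) = 2.488577 − (-0.000003)/(-0.016003) = 2.488371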